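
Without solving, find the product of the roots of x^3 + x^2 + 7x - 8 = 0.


By Vieta's formulas for x^3 + bx^2 + cx + d = 0:
  r1 + r2 + r3 = -b/a = -1
  r1*r2 + r1*r3 + r2*r3 = c/a = 7
  r1*r2*r3 = -d/a = 8


Product = 8


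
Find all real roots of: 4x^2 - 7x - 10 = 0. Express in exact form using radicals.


Using the quadratic formula: x = (-b ± sqrt(b^2 - 4ac)) / (2a)
Here a = 4, b = -7, c = -10
Discriminant = b^2 - 4ac = (-7)^2 - 4(4)(-10) = 49 + 160 = 209
Since discriminant = 209 > 0, there are two real roots.
x = (7 ± sqrt(209)) / 8
Numerically: x ≈ 2.6821 or x ≈ -0.9321

x = (7 + sqrt(209)) / 8 or x = (7 - sqrt(209)) / 8


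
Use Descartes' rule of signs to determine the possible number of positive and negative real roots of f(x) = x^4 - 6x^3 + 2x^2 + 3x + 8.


Descartes' rule of signs:

For positive roots, count sign changes in f(x) = x^4 - 6x^3 + 2x^2 + 3x + 8:
Signs of coefficients: +, -, +, +, +
Number of sign changes: 2
Possible positive real roots: 2, 0

For negative roots, examine f(-x) = x^4 + 6x^3 + 2x^2 - 3x + 8:
Signs of coefficients: +, +, +, -, +
Number of sign changes: 2
Possible negative real roots: 2, 0

Positive roots: 2 or 0; Negative roots: 2 or 0


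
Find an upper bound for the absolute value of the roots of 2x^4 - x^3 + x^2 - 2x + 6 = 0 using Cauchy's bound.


Cauchy's bound: all roots r satisfy |r| <= 1 + max(|a_i/a_n|) for i = 0,...,n-1
where a_n is the leading coefficient.

Coefficients: [2, -1, 1, -2, 6]
Leading coefficient a_n = 2
Ratios |a_i/a_n|: 1/2, 1/2, 1, 3
Maximum ratio: 3
Cauchy's bound: |r| <= 1 + 3 = 4

Upper bound = 4


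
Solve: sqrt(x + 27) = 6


Square both sides: x + 27 = 6^2 = 36
x = 36 - 27 = 9
x = 9
Check: sqrt(1*9 + 27) = sqrt(36) = 6 ✓

x = 9


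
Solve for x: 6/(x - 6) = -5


Multiply both sides by (x - 6): 6 = -5(x - 6)
Distribute: 6 = -5x + 30
-5x = 6 - 30 = -24
x = 24/5

x = 24/5


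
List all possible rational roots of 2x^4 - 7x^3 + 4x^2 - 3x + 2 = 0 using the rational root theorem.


Rational root theorem: possible roots are ±p/q where:
  p divides the constant term (2): p ∈ {1, 2}
  q divides the leading coefficient (2): q ∈ {1, 2}

All possible rational roots: -2, -1, -1/2, 1/2, 1, 2

-2, -1, -1/2, 1/2, 1, 2


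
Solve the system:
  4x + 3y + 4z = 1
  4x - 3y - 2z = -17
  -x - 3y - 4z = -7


Using Cramer's rule. Expand each determinant along the first row.
D  = 4*[(-3)*(-4) - (-2)*(-3)] - 3*[4*(-4) - (-2)*(-1)] + 4*[4*(-3) - (-3)*(-1)]
  = 4*(6) - 3*(-18) + 4*(-15) = 18
Dx = 1*[(-3)*(-4) - (-2)*(-3)] - 3*[(-17)*(-4) - (-2)*(-7)] + 4*[(-17)*(-3) - (-3)*(-7)]
  = 1*(6) - 3*(54) + 4*(30) = -36
Dy = 4*[(-17)*(-4) - (-2)*(-7)] - 1*[4*(-4) - (-2)*(-1)] + 4*[4*(-7) - (-17)*(-1)]
  = 4*(54) - 1*(-18) + 4*(-45) = 54
Dz = 4*[(-3)*(-7) - (-17)*(-3)] - 3*[4*(-7) - (-17)*(-1)] + 1*[4*(-3) - (-3)*(-1)]
  = 4*(-30) - 3*(-45) + 1*(-15) = 0
x = Dx/D = -36/18 = -2, y = Dy/D = 54/18 = 3, z = Dz/D = 0/18 = 0
Check eq1: (4)(-2) + (3)(3) + (4)(0) = 1 = 1 ✓
Check eq2: (4)(-2) + (-3)(3) + (-2)(0) = -17 = -17 ✓
Check eq3: (-1)(-2) + (-3)(3) + (-4)(0) = -7 = -7 ✓

x = -2, y = 3, z = 0


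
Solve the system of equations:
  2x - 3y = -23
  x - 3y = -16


Using Cramer's rule:
Determinant D = (2)(-3) - (1)(-3) = -6 + 3 = -3
Dx = (-23)(-3) - (-16)(-3) = 69 - 48 = 21
Dy = (2)(-16) - (1)(-23) = -32 + 23 = -9
x = Dx/D = 21/-3 = -7
y = Dy/D = -9/-3 = 3

x = -7, y = 3


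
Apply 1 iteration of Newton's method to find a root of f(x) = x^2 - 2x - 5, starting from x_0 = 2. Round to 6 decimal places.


Newton's method: x_(n+1) = x_n - f(x_n)/f'(x_n)
f(x) = x^2 - 2x - 5
f'(x) = 2x - 2

Iteration 1:
  f(2.000000) = -5.000000
  f'(2.000000) = 2.000000
  x_1 = 2.000000 - (-5.000000)/(2.000000) = 4.500000

x_1 = 4.500000


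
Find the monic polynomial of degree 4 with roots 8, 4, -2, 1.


A monic polynomial with roots 8, 4, -2, 1 is:
p(x) = (x - 8)(x - 4)(x + 2)(x - 1)
After multiplying by (x - 8): x - 8
After multiplying by (x - 4): x^2 - 12x + 32
After multiplying by (x + 2): x^3 - 10x^2 + 8x + 64
After multiplying by (x - 1): x^4 - 11x^3 + 18x^2 + 56x - 64

x^4 - 11x^3 + 18x^2 + 56x - 64


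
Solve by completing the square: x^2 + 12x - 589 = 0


Start: x^2 + 12x - 589 = 0
Move constant: x^2 + 12x = 589
Half of 12 is 6, squared is 36
Add 36 to both sides: x^2 + 12x + 36 = 625
(x + 6)^2 = 625
x + 6 = ±25
x = -6 + 25 = 19 or x = -6 - 25 = -31

x = -31, x = 19


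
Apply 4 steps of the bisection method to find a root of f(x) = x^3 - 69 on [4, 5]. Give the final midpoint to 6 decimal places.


f(x) = x^3 - 69
f(4) = -5 < 0
f(5) = 56 > 0

Step 1: midpoint = (4.000000 + 5.000000)/2 = 4.500000
  f(4.500000) = 22.125000
  f(mid) > 0, so root is in [4.000000, 4.500000]

Step 2: midpoint = (4.000000 + 4.500000)/2 = 4.250000
  f(4.250000) = 7.765625
  f(mid) > 0, so root is in [4.000000, 4.250000]

Step 3: midpoint = (4.000000 + 4.250000)/2 = 4.125000
  f(4.125000) = 1.189453
  f(mid) > 0, so root is in [4.000000, 4.125000]

Step 4: midpoint = (4.000000 + 4.125000)/2 = 4.062500
  f(4.062500) = -1.952881
  f(mid) < 0, so root is in [4.062500, 4.125000]

midpoint = 4.062500


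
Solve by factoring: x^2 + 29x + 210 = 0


We need two numbers that multiply to 210 and add to 29.
Those numbers are 14 and 15 (since 14 * 15 = 210 and 14 + 15 = 29).
So x^2 + 29x + 210 = (x + 14)(x + 15) = 0
Setting each factor to zero: x = -14 or x = -15

x = -15, x = -14


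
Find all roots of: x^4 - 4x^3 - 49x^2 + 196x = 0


The constant term is 0, so x = 0 is a root. Factor out x:
  x^3 - 4x^2 - 49x + 196 = 0
Let p(x) = x^3 - 4x^2 - 49x + 196. By the rational root theorem (leading coefficient 1), any rational root is an integer divisor of 196: try ±1, ±2, ... in turn.
Test x = 1: value = 144 ≠ 0.
Test x = -1: value = 240 ≠ 0.
Test x = 2: value = 90 ≠ 0.
Test x = -2: value = 270 ≠ 0.
Test x = 4: value = 0 ✓, so (x - 4) is a factor.
Synthetic division by (x - 4): bring down 1; 1(4) - 4 = 0; 0(4) - 49 = -49; (-49)(4) + 196 = 0 → quotient x^2 - 49, remainder 0.
Solve the quadratic x^2 - 49 = 0: discriminant = 0^2 - 4(1)(-49) = 0 + 196 = 196.
sqrt(196) = 14, so x = (0 ± 14)/2: x = 7 or x = -7.
Collecting all roots found:

x = -7, x = 0, x = 4, x = 7


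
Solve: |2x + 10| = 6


An absolute value equation |expr| = 6 gives two cases:
Case 1: 2x + 10 = 6
  2x = -4, so x = -2
Case 2: 2x + 10 = -6
  2x = -16, so x = -8

x = -8, x = -2


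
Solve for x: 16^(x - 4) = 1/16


Express both sides with the same base.
1/16 = 16^(-1)
Since the bases match, equate exponents: x - 4 = -1
So x = -1 - (-4) = 3

x = 3


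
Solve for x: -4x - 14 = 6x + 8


Starting with: -4x - 14 = 6x + 8
Move all x terms to left: (-4 - 6)x = 8 + 14
Simplify: -10x = 22
Divide both sides by -10: x = -11/5

x = -11/5


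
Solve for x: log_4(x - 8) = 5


Convert to exponential form: x - 8 = 4^5 = 1024
x = 1024 + 8 = 1032
Check: log_4(1032 - 8) = log_4(1024) = log_4(1024) = 5 ✓

x = 1032


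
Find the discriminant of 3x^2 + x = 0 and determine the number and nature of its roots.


For ax^2 + bx + c = 0, discriminant D = b^2 - 4ac
Here a = 3, b = 1, c = 0
D = (1)^2 - 4(3)(0) = 1 - 0 = 1

D = 1 > 0 and is a perfect square (sqrt = 1)
The equation has 2 distinct real rational roots.

Discriminant = 1, 2 distinct real rational roots


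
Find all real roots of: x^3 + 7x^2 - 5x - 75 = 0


Let p(x) = x^3 + 7x^2 - 5x - 75. By the rational root theorem (leading coefficient 1), any rational root is an integer divisor of 75: try ±1, ±2, ... in turn.
Test x = 1: value = -72 ≠ 0.
Test x = -1: value = -64 ≠ 0.
Test x = 3: value = 0 ✓, so (x - 3) is a factor.
Synthetic division by (x - 3): bring down 1; 1(3) + 7 = 10; 10(3) - 5 = 25; 25(3) - 75 = 0 → quotient x^2 + 10x + 25, remainder 0.
Solve the quadratic x^2 + 10x + 25 = 0: discriminant = 10^2 - 4(1)(25) = 100 - 100 = 0.
Discriminant = 0, so a double root: x = -10/2 = -5.

x = -5 (multiplicity 2), x = 3


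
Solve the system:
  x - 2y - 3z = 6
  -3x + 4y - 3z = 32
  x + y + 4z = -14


Using Cramer's rule. Expand each determinant along the first row.
D  = 1*[4*4 - (-3)*1] - (-2)*[(-3)*4 - (-3)*1] + (-3)*[(-3)*1 - 4*1]
  = 1*(19) - (-2)*(-9) + (-3)*(-7) = 22
Dx = 6*[4*4 - (-3)*1] - (-2)*[32*4 - (-3)*(-14)] + (-3)*[32*1 - 4*(-14)]
  = 6*(19) - (-2)*(86) + (-3)*(88) = 22
Dy = 1*[32*4 - (-3)*(-14)] - 6*[(-3)*4 - (-3)*1] + (-3)*[(-3)*(-14) - 32*1]
  = 1*(86) - 6*(-9) + (-3)*(10) = 110
Dz = 1*[4*(-14) - 32*1] - (-2)*[(-3)*(-14) - 32*1] + 6*[(-3)*1 - 4*1]
  = 1*(-88) - (-2)*(10) + 6*(-7) = -110
x = Dx/D = 22/22 = 1, y = Dy/D = 110/22 = 5, z = Dz/D = -110/22 = -5
Check eq1: (1)(1) + (-2)(5) + (-3)(-5) = 6 = 6 ✓
Check eq2: (-3)(1) + (4)(5) + (-3)(-5) = 32 = 32 ✓
Check eq3: (1)(1) + (1)(5) + (4)(-5) = -14 = -14 ✓

x = 1, y = 5, z = -5


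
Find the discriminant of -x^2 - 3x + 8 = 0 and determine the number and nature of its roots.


For ax^2 + bx + c = 0, discriminant D = b^2 - 4ac
Here a = -1, b = -3, c = 8
D = (-3)^2 - 4(-1)(8) = 9 + 32 = 41

D = 41 > 0 but not a perfect square
The equation has 2 distinct real irrational roots.

Discriminant = 41, 2 distinct real irrational roots


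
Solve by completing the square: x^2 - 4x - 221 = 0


Start: x^2 - 4x - 221 = 0
Move constant: x^2 - 4x = 221
Half of -4 is -2, squared is 4
Add 4 to both sides: x^2 - 4x + 4 = 225
(x - 2)^2 = 225
x - 2 = ±15
x = 2 + 15 = 17 or x = 2 - 15 = -13

x = -13, x = 17


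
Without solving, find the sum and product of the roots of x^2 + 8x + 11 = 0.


By Vieta's formulas for ax^2 + bx + c = 0:
  Sum of roots = -b/a
  Product of roots = c/a

Here a = 1, b = 8, c = 11
Sum = -(8)/1 = -8
Product = 11/1 = 11

Sum = -8, Product = 11


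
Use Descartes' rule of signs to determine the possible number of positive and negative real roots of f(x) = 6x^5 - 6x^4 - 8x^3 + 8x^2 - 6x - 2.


Descartes' rule of signs:

For positive roots, count sign changes in f(x) = 6x^5 - 6x^4 - 8x^3 + 8x^2 - 6x - 2:
Signs of coefficients: +, -, -, +, -, -
Number of sign changes: 3
Possible positive real roots: 3, 1

For negative roots, examine f(-x) = -6x^5 - 6x^4 + 8x^3 + 8x^2 + 6x - 2:
Signs of coefficients: -, -, +, +, +, -
Number of sign changes: 2
Possible negative real roots: 2, 0

Positive roots: 3 or 1; Negative roots: 2 or 0


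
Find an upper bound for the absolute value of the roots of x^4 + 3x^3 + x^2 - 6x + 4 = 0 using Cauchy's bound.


Cauchy's bound: all roots r satisfy |r| <= 1 + max(|a_i/a_n|) for i = 0,...,n-1
where a_n is the leading coefficient.

Coefficients: [1, 3, 1, -6, 4]
Leading coefficient a_n = 1
Ratios |a_i/a_n|: 3, 1, 6, 4
Maximum ratio: 6
Cauchy's bound: |r| <= 1 + 6 = 7

Upper bound = 7


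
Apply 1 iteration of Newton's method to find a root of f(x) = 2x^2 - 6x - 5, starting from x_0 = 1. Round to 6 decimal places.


Newton's method: x_(n+1) = x_n - f(x_n)/f'(x_n)
f(x) = 2x^2 - 6x - 5
f'(x) = 4x - 6

Iteration 1:
  f(1.000000) = -9.000000
  f'(1.000000) = -2.000000
  x_1 = 1.000000 - (-9.000000)/(-2.000000) = -3.500000

x_1 = -3.500000


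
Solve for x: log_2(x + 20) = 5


Convert to exponential form: x + 20 = 2^5 = 32
x = 32 - 20 = 12
Check: log_2(12 + 20) = log_2(32) = log_2(32) = 5 ✓

x = 12


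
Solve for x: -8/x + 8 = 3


Subtract 8 from both sides: -8/x = -5
Multiply both sides by x: -8 = -5 * x
Divide by -5: x = 8/5

x = 8/5


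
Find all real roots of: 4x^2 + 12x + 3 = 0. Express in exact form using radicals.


Using the quadratic formula: x = (-b ± sqrt(b^2 - 4ac)) / (2a)
Here a = 4, b = 12, c = 3
Discriminant = b^2 - 4ac = 12^2 - 4(4)(3) = 144 - 48 = 96
Since discriminant = 96 > 0, there are two real roots.
x = (-12 ± 4*sqrt(6)) / 8
Simplifying: x = (-3 ± sqrt(6)) / 2
Numerically: x ≈ -0.2753 or x ≈ -2.7247

x = (-3 + sqrt(6)) / 2 or x = (-3 - sqrt(6)) / 2


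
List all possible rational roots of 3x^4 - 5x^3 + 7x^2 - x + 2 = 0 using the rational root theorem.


Rational root theorem: possible roots are ±p/q where:
  p divides the constant term (2): p ∈ {1, 2}
  q divides the leading coefficient (3): q ∈ {1, 3}

All possible rational roots: -2, -1, -2/3, -1/3, 1/3, 2/3, 1, 2

-2, -1, -2/3, -1/3, 1/3, 2/3, 1, 2


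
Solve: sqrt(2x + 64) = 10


Square both sides: 2x + 64 = 10^2 = 100
2x = 100 - 64 = 36
x = 18
Check: sqrt(2*18 + 64) = sqrt(100) = 10 ✓

x = 18


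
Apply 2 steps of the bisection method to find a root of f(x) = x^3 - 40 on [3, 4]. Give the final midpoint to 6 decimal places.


f(x) = x^3 - 40
f(3) = -13 < 0
f(4) = 24 > 0

Step 1: midpoint = (3.000000 + 4.000000)/2 = 3.500000
  f(3.500000) = 2.875000
  f(mid) > 0, so root is in [3.000000, 3.500000]

Step 2: midpoint = (3.000000 + 3.500000)/2 = 3.250000
  f(3.250000) = -5.671875
  f(mid) < 0, so root is in [3.250000, 3.500000]

midpoint = 3.250000


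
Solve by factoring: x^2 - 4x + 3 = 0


We need two numbers that multiply to 3 and add to -4.
Those numbers are -1 and -3 (since (-1) * (-3) = 3 and (-1) + (-3) = -4).
So x^2 - 4x + 3 = (x - 1)(x - 3) = 0
Setting each factor to zero: x = 1 or x = 3

x = 1, x = 3


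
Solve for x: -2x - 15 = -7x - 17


Starting with: -2x - 15 = -7x - 17
Move all x terms to left: (-2 + 7)x = -17 + 15
Simplify: 5x = -2
Divide both sides by 5: x = -2/5

x = -2/5


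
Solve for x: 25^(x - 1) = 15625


Express both sides with the same base.
15625 = 25^3
Since the bases match, equate exponents: x - 1 = 3
So x = 3 - (-1) = 4

x = 4


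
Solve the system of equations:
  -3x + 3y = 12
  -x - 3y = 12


Using Cramer's rule:
Determinant D = (-3)(-3) - (-1)(3) = 9 + 3 = 12
Dx = (12)(-3) - (12)(3) = -36 - 36 = -72
Dy = (-3)(12) - (-1)(12) = -36 + 12 = -24
x = Dx/D = -72/12 = -6
y = Dy/D = -24/12 = -2

x = -6, y = -2


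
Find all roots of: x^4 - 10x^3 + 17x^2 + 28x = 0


The constant term is 0, so x = 0 is a root. Factor out x:
  x^3 - 10x^2 + 17x + 28 = 0
Let p(x) = x^3 - 10x^2 + 17x + 28. By the rational root theorem (leading coefficient 1), any rational root is an integer divisor of 28: try ±1, ±2, ... in turn.
Test x = 1: value = 36 ≠ 0.
Test x = -1: value = 0 ✓, so (x + 1) is a factor.
Synthetic division by (x + 1): bring down 1; 1(-1) - 10 = -11; (-11)(-1) + 17 = 28; 28(-1) + 28 = 0 → quotient x^2 - 11x + 28, remainder 0.
Solve the quadratic x^2 - 11x + 28 = 0: discriminant = (-11)^2 - 4(1)(28) = 121 - 112 = 9.
sqrt(9) = 3, so x = (11 ± 3)/2: x = 7 or x = 4.
Collecting all roots found:

x = -1, x = 0, x = 4, x = 7


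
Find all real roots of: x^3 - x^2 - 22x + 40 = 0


Let p(x) = x^3 - x^2 - 22x + 40. By the rational root theorem (leading coefficient 1), any rational root is an integer divisor of 40: try ±1, ±2, ... in turn.
Test x = 1: value = 18 ≠ 0.
Test x = -1: value = 60 ≠ 0.
Test x = 2: value = 0 ✓, so (x - 2) is a factor.
Synthetic division by (x - 2): bring down 1; 1(2) - 1 = 1; 1(2) - 22 = -20; (-20)(2) + 40 = 0 → quotient x^2 + x - 20, remainder 0.
Solve the quadratic x^2 + x - 20 = 0: discriminant = 1^2 - 4(1)(-20) = 1 + 80 = 81.
sqrt(81) = 9, so x = (-1 ± 9)/2: x = 4 or x = -5.

x = -5, x = 2, x = 4


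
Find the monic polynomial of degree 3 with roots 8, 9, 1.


A monic polynomial with roots 8, 9, 1 is:
p(x) = (x - 8)(x - 9)(x - 1)
After multiplying by (x - 8): x - 8
After multiplying by (x - 9): x^2 - 17x + 72
After multiplying by (x - 1): x^3 - 18x^2 + 89x - 72

x^3 - 18x^2 + 89x - 72


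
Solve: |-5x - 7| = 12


An absolute value equation |expr| = 12 gives two cases:
Case 1: -5x - 7 = 12
  -5x = 19, so x = -19/5
Case 2: -5x - 7 = -12
  -5x = -5, so x = 1

x = -19/5, x = 1


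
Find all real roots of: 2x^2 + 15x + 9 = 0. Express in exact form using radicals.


Using the quadratic formula: x = (-b ± sqrt(b^2 - 4ac)) / (2a)
Here a = 2, b = 15, c = 9
Discriminant = b^2 - 4ac = 15^2 - 4(2)(9) = 225 - 72 = 153
Since discriminant = 153 > 0, there are two real roots.
x = (-15 ± 3*sqrt(17)) / 4
Numerically: x ≈ -0.6577 or x ≈ -6.8423

x = (-15 + 3*sqrt(17)) / 4 or x = (-15 - 3*sqrt(17)) / 4


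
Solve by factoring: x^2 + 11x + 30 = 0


We need two numbers that multiply to 30 and add to 11.
Those numbers are 5 and 6 (since 5 * 6 = 30 and 5 + 6 = 11).
So x^2 + 11x + 30 = (x + 5)(x + 6) = 0
Setting each factor to zero: x = -5 or x = -6

x = -6, x = -5


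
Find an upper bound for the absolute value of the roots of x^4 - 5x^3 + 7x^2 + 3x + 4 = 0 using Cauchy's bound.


Cauchy's bound: all roots r satisfy |r| <= 1 + max(|a_i/a_n|) for i = 0,...,n-1
where a_n is the leading coefficient.

Coefficients: [1, -5, 7, 3, 4]
Leading coefficient a_n = 1
Ratios |a_i/a_n|: 5, 7, 3, 4
Maximum ratio: 7
Cauchy's bound: |r| <= 1 + 7 = 8

Upper bound = 8


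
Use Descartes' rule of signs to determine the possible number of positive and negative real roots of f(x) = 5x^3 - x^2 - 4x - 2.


Descartes' rule of signs:

For positive roots, count sign changes in f(x) = 5x^3 - x^2 - 4x - 2:
Signs of coefficients: +, -, -, -
Number of sign changes: 1
Possible positive real roots: 1

For negative roots, examine f(-x) = -5x^3 - x^2 + 4x - 2:
Signs of coefficients: -, -, +, -
Number of sign changes: 2
Possible negative real roots: 2, 0

Positive roots: 1; Negative roots: 2 or 0


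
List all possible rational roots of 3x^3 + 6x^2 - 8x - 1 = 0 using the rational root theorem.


Rational root theorem: possible roots are ±p/q where:
  p divides the constant term (-1): p ∈ {1}
  q divides the leading coefficient (3): q ∈ {1, 3}

All possible rational roots: -1, -1/3, 1/3, 1

-1, -1/3, 1/3, 1


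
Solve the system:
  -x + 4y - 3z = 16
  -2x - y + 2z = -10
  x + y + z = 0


Using Cramer's rule. Expand each determinant along the first row.
D  = (-1)*[(-1)*1 - 2*1] - 4*[(-2)*1 - 2*1] + (-3)*[(-2)*1 - (-1)*1]
  = (-1)*(-3) - 4*(-4) + (-3)*(-1) = 22
Dx = 16*[(-1)*1 - 2*1] - 4*[(-10)*1 - 2*0] + (-3)*[(-10)*1 - (-1)*0]
  = 16*(-3) - 4*(-10) + (-3)*(-10) = 22
Dy = (-1)*[(-10)*1 - 2*0] - 16*[(-2)*1 - 2*1] + (-3)*[(-2)*0 - (-10)*1]
  = (-1)*(-10) - 16*(-4) + (-3)*(10) = 44
Dz = (-1)*[(-1)*0 - (-10)*1] - 4*[(-2)*0 - (-10)*1] + 16*[(-2)*1 - (-1)*1]
  = (-1)*(10) - 4*(10) + 16*(-1) = -66
x = Dx/D = 22/22 = 1, y = Dy/D = 44/22 = 2, z = Dz/D = -66/22 = -3
Check eq1: (-1)(1) + (4)(2) + (-3)(-3) = 16 = 16 ✓
Check eq2: (-2)(1) + (-1)(2) + (2)(-3) = -10 = -10 ✓
Check eq3: (1)(1) + (1)(2) + (1)(-3) = 0 = 0 ✓

x = 1, y = 2, z = -3


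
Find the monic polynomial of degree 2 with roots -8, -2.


A monic polynomial with roots -8, -2 is:
p(x) = (x + 8)(x + 2)
After multiplying by (x + 8): x + 8
After multiplying by (x + 2): x^2 + 10x + 16

x^2 + 10x + 16


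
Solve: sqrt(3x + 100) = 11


Square both sides: 3x + 100 = 11^2 = 121
3x = 121 - 100 = 21
x = 7
Check: sqrt(3*7 + 100) = sqrt(121) = 11 ✓

x = 7


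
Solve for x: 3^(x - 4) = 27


Express both sides with the same base.
27 = 3^3
Since the bases match, equate exponents: x - 4 = 3
So x = 3 - (-4) = 7

x = 7


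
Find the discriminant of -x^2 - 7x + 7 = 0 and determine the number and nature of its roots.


For ax^2 + bx + c = 0, discriminant D = b^2 - 4ac
Here a = -1, b = -7, c = 7
D = (-7)^2 - 4(-1)(7) = 49 + 28 = 77

D = 77 > 0 but not a perfect square
The equation has 2 distinct real irrational roots.

Discriminant = 77, 2 distinct real irrational roots


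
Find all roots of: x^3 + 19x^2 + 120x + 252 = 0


Let p(x) = x^3 + 19x^2 + 120x + 252. By the rational root theorem (leading coefficient 1), any rational root is an integer divisor of 252: try ±1, ±2, ... in turn.
Test x = 1: value = 392 ≠ 0.
Test x = -1: value = 150 ≠ 0.
Test x = 2: value = 576 ≠ 0.
Test x = -2: value = 80 ≠ 0.
Test x = 3: value = 810 ≠ 0.
Test x = -3: value = 36 ≠ 0.
Test x = 4: value = 1100 ≠ 0.
Test x = -4: value = 12 ≠ 0.
Test x = 6: value = 1872 ≠ 0.
Test x = -6: value = 0 ✓, so (x + 6) is a factor.
Synthetic division by (x + 6): bring down 1; 1(-6) + 19 = 13; 13(-6) + 120 = 42; 42(-6) + 252 = 0 → quotient x^2 + 13x + 42, remainder 0.
Solve the quadratic x^2 + 13x + 42 = 0: discriminant = 13^2 - 4(1)(42) = 169 - 168 = 1.
sqrt(1) = 1, so x = (-13 ± 1)/2: x = -6 or x = -7.
Collecting all roots found:

x = -7, x = -6 (multiplicity 2)


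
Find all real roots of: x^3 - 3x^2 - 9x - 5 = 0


Let p(x) = x^3 - 3x^2 - 9x - 5. By the rational root theorem (leading coefficient 1), any rational root is an integer divisor of 5: try ±1, ±2, ... in turn.
Test x = 1: value = -16 ≠ 0.
Test x = -1: value = 0 ✓, so (x + 1) is a factor.
Synthetic division by (x + 1): bring down 1; 1(-1) - 3 = -4; (-4)(-1) - 9 = -5; (-5)(-1) - 5 = 0 → quotient x^2 - 4x - 5, remainder 0.
Solve the quadratic x^2 - 4x - 5 = 0: discriminant = (-4)^2 - 4(1)(-5) = 16 + 20 = 36.
sqrt(36) = 6, so x = (4 ± 6)/2: x = 5 or x = -1.

x = -1 (multiplicity 2), x = 5


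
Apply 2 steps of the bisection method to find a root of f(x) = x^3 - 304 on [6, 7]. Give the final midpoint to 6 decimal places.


f(x) = x^3 - 304
f(6) = -88 < 0
f(7) = 39 > 0

Step 1: midpoint = (6.000000 + 7.000000)/2 = 6.500000
  f(6.500000) = -29.375000
  f(mid) < 0, so root is in [6.500000, 7.000000]

Step 2: midpoint = (6.500000 + 7.000000)/2 = 6.750000
  f(6.750000) = 3.546875
  f(mid) > 0, so root is in [6.500000, 6.750000]

midpoint = 6.750000


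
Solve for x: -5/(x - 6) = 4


Multiply both sides by (x - 6): -5 = 4(x - 6)
Distribute: -5 = 4x - 24
4x = -5 + 24 = 19
x = 19/4

x = 19/4


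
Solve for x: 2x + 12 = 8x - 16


Starting with: 2x + 12 = 8x - 16
Move all x terms to left: (2 - 8)x = -16 - 12
Simplify: -6x = -28
Divide both sides by -6: x = 14/3

x = 14/3


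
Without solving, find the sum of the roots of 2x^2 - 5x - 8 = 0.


By Vieta's formulas for ax^2 + bx + c = 0:
  Sum of roots = -b/a
  Product of roots = c/a

Here a = 2, b = -5, c = -8
Sum = -(-5)/2 = 5/2
Product = -8/2 = -4

Sum = 5/2


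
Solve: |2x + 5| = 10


An absolute value equation |expr| = 10 gives two cases:
Case 1: 2x + 5 = 10
  2x = 5, so x = 5/2
Case 2: 2x + 5 = -10
  2x = -15, so x = -15/2

x = -15/2, x = 5/2


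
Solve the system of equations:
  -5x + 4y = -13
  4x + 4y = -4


Using Cramer's rule:
Determinant D = (-5)(4) - (4)(4) = -20 - 16 = -36
Dx = (-13)(4) - (-4)(4) = -52 + 16 = -36
Dy = (-5)(-4) - (4)(-13) = 20 + 52 = 72
x = Dx/D = -36/-36 = 1
y = Dy/D = 72/-36 = -2

x = 1, y = -2


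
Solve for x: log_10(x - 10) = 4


Convert to exponential form: x - 10 = 10^4 = 10000
x = 10000 + 10 = 10010
Check: log_10(10010 - 10) = log_10(10000) = log_10(10000) = 4 ✓

x = 10010


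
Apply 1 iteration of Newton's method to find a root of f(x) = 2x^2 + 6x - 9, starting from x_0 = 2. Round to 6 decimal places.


Newton's method: x_(n+1) = x_n - f(x_n)/f'(x_n)
f(x) = 2x^2 + 6x - 9
f'(x) = 4x + 6

Iteration 1:
  f(2.000000) = 11.000000
  f'(2.000000) = 14.000000
  x_1 = 2.000000 - (11.000000)/(14.000000) = 1.214286

x_1 = 1.214286


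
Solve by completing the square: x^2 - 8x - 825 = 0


Start: x^2 - 8x - 825 = 0
Move constant: x^2 - 8x = 825
Half of -8 is -4, squared is 16
Add 16 to both sides: x^2 - 8x + 16 = 841
(x - 4)^2 = 841
x - 4 = ±29
x = 4 + 29 = 33 or x = 4 - 29 = -25

x = -25, x = 33


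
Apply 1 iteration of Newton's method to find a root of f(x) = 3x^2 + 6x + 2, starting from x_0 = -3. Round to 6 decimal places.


Newton's method: x_(n+1) = x_n - f(x_n)/f'(x_n)
f(x) = 3x^2 + 6x + 2
f'(x) = 6x + 6

Iteration 1:
  f(-3.000000) = 11.000000
  f'(-3.000000) = -12.000000
  x_1 = -3.000000 - (11.000000)/(-12.000000) = -2.083333

x_1 = -2.083333


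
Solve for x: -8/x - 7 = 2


Subtract -7 from both sides: -8/x = 9
Multiply both sides by x: -8 = 9 * x
Divide by 9: x = -8/9

x = -8/9


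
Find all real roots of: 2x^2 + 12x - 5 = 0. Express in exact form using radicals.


Using the quadratic formula: x = (-b ± sqrt(b^2 - 4ac)) / (2a)
Here a = 2, b = 12, c = -5
Discriminant = b^2 - 4ac = 12^2 - 4(2)(-5) = 144 + 40 = 184
Since discriminant = 184 > 0, there are two real roots.
x = (-12 ± 2*sqrt(46)) / 4
Simplifying: x = (-6 ± sqrt(46)) / 2
Numerically: x ≈ 0.3912 or x ≈ -6.3912

x = (-6 + sqrt(46)) / 2 or x = (-6 - sqrt(46)) / 2


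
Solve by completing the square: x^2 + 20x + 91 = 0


Start: x^2 + 20x + 91 = 0
Move constant: x^2 + 20x = -91
Half of 20 is 10, squared is 100
Add 100 to both sides: x^2 + 20x + 100 = 9
(x + 10)^2 = 9
x + 10 = ±3
x = -10 + 3 = -7 or x = -10 - 3 = -13

x = -13, x = -7


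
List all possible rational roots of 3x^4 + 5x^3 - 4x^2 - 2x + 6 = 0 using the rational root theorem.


Rational root theorem: possible roots are ±p/q where:
  p divides the constant term (6): p ∈ {1, 2, 3, 6}
  q divides the leading coefficient (3): q ∈ {1, 3}

All possible rational roots: -6, -3, -2, -1, -2/3, -1/3, 1/3, 2/3, 1, 2, 3, 6

-6, -3, -2, -1, -2/3, -1/3, 1/3, 2/3, 1, 2, 3, 6


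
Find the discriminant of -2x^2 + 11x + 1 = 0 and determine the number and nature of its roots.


For ax^2 + bx + c = 0, discriminant D = b^2 - 4ac
Here a = -2, b = 11, c = 1
D = (11)^2 - 4(-2)(1) = 121 + 8 = 129

D = 129 > 0 but not a perfect square
The equation has 2 distinct real irrational roots.

Discriminant = 129, 2 distinct real irrational roots


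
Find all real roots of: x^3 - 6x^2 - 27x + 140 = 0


Let p(x) = x^3 - 6x^2 - 27x + 140. By the rational root theorem (leading coefficient 1), any rational root is an integer divisor of 140: try ±1, ±2, ... in turn.
Test x = 1: value = 108 ≠ 0.
Test x = -1: value = 160 ≠ 0.
Test x = 2: value = 70 ≠ 0.
Test x = -2: value = 162 ≠ 0.
Test x = 4: value = 0 ✓, so (x - 4) is a factor.
Synthetic division by (x - 4): bring down 1; 1(4) - 6 = -2; (-2)(4) - 27 = -35; (-35)(4) + 140 = 0 → quotient x^2 - 2x - 35, remainder 0.
Solve the quadratic x^2 - 2x - 35 = 0: discriminant = (-2)^2 - 4(1)(-35) = 4 + 140 = 144.
sqrt(144) = 12, so x = (2 ± 12)/2: x = 7 or x = -5.

x = -5, x = 4, x = 7


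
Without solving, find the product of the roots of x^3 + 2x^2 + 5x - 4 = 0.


By Vieta's formulas for x^3 + bx^2 + cx + d = 0:
  r1 + r2 + r3 = -b/a = -2
  r1*r2 + r1*r3 + r2*r3 = c/a = 5
  r1*r2*r3 = -d/a = 4


Product = 4


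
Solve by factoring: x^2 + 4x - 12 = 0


We need two numbers that multiply to -12 and add to 4.
Those numbers are -2 and 6 (since (-2) * 6 = -12 and (-2) + 6 = 4).
So x^2 + 4x - 12 = (x - 2)(x + 6) = 0
Setting each factor to zero: x = 2 or x = -6

x = -6, x = 2


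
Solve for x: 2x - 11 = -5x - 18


Starting with: 2x - 11 = -5x - 18
Move all x terms to left: (2 + 5)x = -18 + 11
Simplify: 7x = -7
Divide both sides by 7: x = -1

x = -1


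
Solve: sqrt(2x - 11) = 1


Square both sides: 2x - 11 = 1^2 = 1
2x = 1 + 11 = 12
x = 6
Check: sqrt(2*6 - 11) = sqrt(1) = 1 ✓

x = 6


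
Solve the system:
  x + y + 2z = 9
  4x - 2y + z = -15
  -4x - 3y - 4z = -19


Using Cramer's rule. Expand each determinant along the first row.
D  = 1*[(-2)*(-4) - 1*(-3)] - 1*[4*(-4) - 1*(-4)] + 2*[4*(-3) - (-2)*(-4)]
  = 1*(11) - 1*(-12) + 2*(-20) = -17
Dx = 9*[(-2)*(-4) - 1*(-3)] - 1*[(-15)*(-4) - 1*(-19)] + 2*[(-15)*(-3) - (-2)*(-19)]
  = 9*(11) - 1*(79) + 2*(7) = 34
Dy = 1*[(-15)*(-4) - 1*(-19)] - 9*[4*(-4) - 1*(-4)] + 2*[4*(-19) - (-15)*(-4)]
  = 1*(79) - 9*(-12) + 2*(-136) = -85
Dz = 1*[(-2)*(-19) - (-15)*(-3)] - 1*[4*(-19) - (-15)*(-4)] + 9*[4*(-3) - (-2)*(-4)]
  = 1*(-7) - 1*(-136) + 9*(-20) = -51
x = Dx/D = 34/-17 = -2, y = Dy/D = -85/-17 = 5, z = Dz/D = -51/-17 = 3
Check eq1: (1)(-2) + (1)(5) + (2)(3) = 9 = 9 ✓
Check eq2: (4)(-2) + (-2)(5) + (1)(3) = -15 = -15 ✓
Check eq3: (-4)(-2) + (-3)(5) + (-4)(3) = -19 = -19 ✓

x = -2, y = 5, z = 3


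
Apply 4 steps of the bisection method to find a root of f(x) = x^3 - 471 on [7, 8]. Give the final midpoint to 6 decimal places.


f(x) = x^3 - 471
f(7) = -128 < 0
f(8) = 41 > 0

Step 1: midpoint = (7.000000 + 8.000000)/2 = 7.500000
  f(7.500000) = -49.125000
  f(mid) < 0, so root is in [7.500000, 8.000000]

Step 2: midpoint = (7.500000 + 8.000000)/2 = 7.750000
  f(7.750000) = -5.515625
  f(mid) < 0, so root is in [7.750000, 8.000000]

Step 3: midpoint = (7.750000 + 8.000000)/2 = 7.875000
  f(7.875000) = 17.373047
  f(mid) > 0, so root is in [7.750000, 7.875000]

Step 4: midpoint = (7.750000 + 7.875000)/2 = 7.812500
  f(7.812500) = 5.837158
  f(mid) > 0, so root is in [7.750000, 7.812500]

midpoint = 7.812500


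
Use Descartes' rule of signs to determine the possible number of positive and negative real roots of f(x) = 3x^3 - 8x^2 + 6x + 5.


Descartes' rule of signs:

For positive roots, count sign changes in f(x) = 3x^3 - 8x^2 + 6x + 5:
Signs of coefficients: +, -, +, +
Number of sign changes: 2
Possible positive real roots: 2, 0

For negative roots, examine f(-x) = -3x^3 - 8x^2 - 6x + 5:
Signs of coefficients: -, -, -, +
Number of sign changes: 1
Possible negative real roots: 1

Positive roots: 2 or 0; Negative roots: 1


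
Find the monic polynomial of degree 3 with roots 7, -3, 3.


A monic polynomial with roots 7, -3, 3 is:
p(x) = (x - 7)(x + 3)(x - 3)
After multiplying by (x - 7): x - 7
After multiplying by (x + 3): x^2 - 4x - 21
After multiplying by (x - 3): x^3 - 7x^2 - 9x + 63

x^3 - 7x^2 - 9x + 63


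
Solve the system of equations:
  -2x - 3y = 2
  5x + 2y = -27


Using Cramer's rule:
Determinant D = (-2)(2) - (5)(-3) = -4 + 15 = 11
Dx = (2)(2) - (-27)(-3) = 4 - 81 = -77
Dy = (-2)(-27) - (5)(2) = 54 - 10 = 44
x = Dx/D = -77/11 = -7
y = Dy/D = 44/11 = 4

x = -7, y = 4


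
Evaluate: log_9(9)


We need the exponent such that 9^? = 9
9^1 = 9
Therefore log_9(9) = 1

1


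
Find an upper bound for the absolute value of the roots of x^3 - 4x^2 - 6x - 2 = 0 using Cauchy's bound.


Cauchy's bound: all roots r satisfy |r| <= 1 + max(|a_i/a_n|) for i = 0,...,n-1
where a_n is the leading coefficient.

Coefficients: [1, -4, -6, -2]
Leading coefficient a_n = 1
Ratios |a_i/a_n|: 4, 6, 2
Maximum ratio: 6
Cauchy's bound: |r| <= 1 + 6 = 7

Upper bound = 7


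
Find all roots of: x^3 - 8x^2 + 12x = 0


The constant term is 0, so x = 0 is a root. Factor out x:
  x^2 - 8x + 12 = 0
Solve the quadratic x^2 - 8x + 12 = 0: discriminant = (-8)^2 - 4(1)(12) = 64 - 48 = 16.
sqrt(16) = 4, so x = (8 ± 4)/2: x = 6 or x = 2.
Collecting all roots found:

x = 0, x = 2, x = 6


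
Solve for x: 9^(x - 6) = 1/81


Express both sides with the same base.
1/81 = 9^(-2)
Since the bases match, equate exponents: x - 6 = -2
So x = -2 - (-6) = 4

x = 4


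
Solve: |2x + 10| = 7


An absolute value equation |expr| = 7 gives two cases:
Case 1: 2x + 10 = 7
  2x = -3, so x = -3/2
Case 2: 2x + 10 = -7
  2x = -17, so x = -17/2

x = -17/2, x = -3/2


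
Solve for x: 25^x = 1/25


Express both sides with the same base.
1/25 = 25^(-1)
Since the bases match: x = -1

x = -1


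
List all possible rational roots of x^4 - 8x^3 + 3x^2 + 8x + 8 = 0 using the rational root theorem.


Rational root theorem: possible roots are ±p/q where:
  p divides the constant term (8): p ∈ {1, 2, 4, 8}
  q divides the leading coefficient (1): q ∈ {1}

All possible rational roots: -8, -4, -2, -1, 1, 2, 4, 8

-8, -4, -2, -1, 1, 2, 4, 8


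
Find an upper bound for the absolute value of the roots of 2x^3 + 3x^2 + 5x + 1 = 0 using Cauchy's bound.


Cauchy's bound: all roots r satisfy |r| <= 1 + max(|a_i/a_n|) for i = 0,...,n-1
where a_n is the leading coefficient.

Coefficients: [2, 3, 5, 1]
Leading coefficient a_n = 2
Ratios |a_i/a_n|: 3/2, 5/2, 1/2
Maximum ratio: 5/2
Cauchy's bound: |r| <= 1 + 5/2 = 7/2

Upper bound = 7/2


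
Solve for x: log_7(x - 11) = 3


Convert to exponential form: x - 11 = 7^3 = 343
x = 343 + 11 = 354
Check: log_7(354 - 11) = log_7(343) = log_7(343) = 3 ✓

x = 354


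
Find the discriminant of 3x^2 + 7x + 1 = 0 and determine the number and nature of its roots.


For ax^2 + bx + c = 0, discriminant D = b^2 - 4ac
Here a = 3, b = 7, c = 1
D = (7)^2 - 4(3)(1) = 49 - 12 = 37

D = 37 > 0 but not a perfect square
The equation has 2 distinct real irrational roots.

Discriminant = 37, 2 distinct real irrational roots


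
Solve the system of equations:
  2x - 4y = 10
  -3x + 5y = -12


Using Cramer's rule:
Determinant D = (2)(5) - (-3)(-4) = 10 - 12 = -2
Dx = (10)(5) - (-12)(-4) = 50 - 48 = 2
Dy = (2)(-12) - (-3)(10) = -24 + 30 = 6
x = Dx/D = 2/-2 = -1
y = Dy/D = 6/-2 = -3

x = -1, y = -3


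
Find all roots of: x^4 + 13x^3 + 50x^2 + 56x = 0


The constant term is 0, so x = 0 is a root. Factor out x:
  x^3 + 13x^2 + 50x + 56 = 0
Let p(x) = x^3 + 13x^2 + 50x + 56. By the rational root theorem (leading coefficient 1), any rational root is an integer divisor of 56: try ±1, ±2, ... in turn.
Test x = 1: value = 120 ≠ 0.
Test x = -1: value = 18 ≠ 0.
Test x = 2: value = 216 ≠ 0.
Test x = -2: value = 0 ✓, so (x + 2) is a factor.
Synthetic division by (x + 2): bring down 1; 1(-2) + 13 = 11; 11(-2) + 50 = 28; 28(-2) + 56 = 0 → quotient x^2 + 11x + 28, remainder 0.
Solve the quadratic x^2 + 11x + 28 = 0: discriminant = 11^2 - 4(1)(28) = 121 - 112 = 9.
sqrt(9) = 3, so x = (-11 ± 3)/2: x = -4 or x = -7.
Collecting all roots found:

x = -7, x = -4, x = -2, x = 0


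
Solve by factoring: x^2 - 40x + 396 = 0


We need two numbers that multiply to 396 and add to -40.
Those numbers are -22 and -18 (since (-22) * (-18) = 396 and (-22) + (-18) = -40).
So x^2 - 40x + 396 = (x - 22)(x - 18) = 0
Setting each factor to zero: x = 22 or x = 18

x = 18, x = 22


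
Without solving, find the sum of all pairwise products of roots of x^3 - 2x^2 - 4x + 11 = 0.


By Vieta's formulas for x^3 + bx^2 + cx + d = 0:
  r1 + r2 + r3 = -b/a = 2
  r1*r2 + r1*r3 + r2*r3 = c/a = -4
  r1*r2*r3 = -d/a = -11


Sum of pairwise products = -4


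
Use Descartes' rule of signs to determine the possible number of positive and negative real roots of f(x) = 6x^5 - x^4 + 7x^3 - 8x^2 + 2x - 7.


Descartes' rule of signs:

For positive roots, count sign changes in f(x) = 6x^5 - x^4 + 7x^3 - 8x^2 + 2x - 7:
Signs of coefficients: +, -, +, -, +, -
Number of sign changes: 5
Possible positive real roots: 5, 3, 1

For negative roots, examine f(-x) = -6x^5 - x^4 - 7x^3 - 8x^2 - 2x - 7:
Signs of coefficients: -, -, -, -, -, -
Number of sign changes: 0
Possible negative real roots: 0

Positive roots: 5 or 3 or 1; Negative roots: 0


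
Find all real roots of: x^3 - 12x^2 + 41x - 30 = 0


Let p(x) = x^3 - 12x^2 + 41x - 30. By the rational root theorem (leading coefficient 1), any rational root is an integer divisor of 30: try ±1, ±2, ... in turn.
Test x = 1: value = 0 ✓, so (x - 1) is a factor.
Synthetic division by (x - 1): bring down 1; 1(1) - 12 = -11; (-11)(1) + 41 = 30; 30(1) - 30 = 0 → quotient x^2 - 11x + 30, remainder 0.
Solve the quadratic x^2 - 11x + 30 = 0: discriminant = (-11)^2 - 4(1)(30) = 121 - 120 = 1.
sqrt(1) = 1, so x = (11 ± 1)/2: x = 6 or x = 5.

x = 1, x = 5, x = 6


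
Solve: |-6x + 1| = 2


An absolute value equation |expr| = 2 gives two cases:
Case 1: -6x + 1 = 2
  -6x = 1, so x = -1/6
Case 2: -6x + 1 = -2
  -6x = -3, so x = 1/2

x = -1/6, x = 1/2


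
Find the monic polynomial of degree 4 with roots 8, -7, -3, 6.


A monic polynomial with roots 8, -7, -3, 6 is:
p(x) = (x - 8)(x + 7)(x + 3)(x - 6)
After multiplying by (x - 8): x - 8
After multiplying by (x + 7): x^2 - x - 56
After multiplying by (x + 3): x^3 + 2x^2 - 59x - 168
After multiplying by (x - 6): x^4 - 4x^3 - 71x^2 + 186x + 1008

x^4 - 4x^3 - 71x^2 + 186x + 1008


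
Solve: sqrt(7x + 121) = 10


Square both sides: 7x + 121 = 10^2 = 100
7x = 100 - 121 = -21
x = -3
Check: sqrt(7*(-3) + 121) = sqrt(100) = 10 ✓

x = -3


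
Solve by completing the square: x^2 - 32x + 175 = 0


Start: x^2 - 32x + 175 = 0
Move constant: x^2 - 32x = -175
Half of -32 is -16, squared is 256
Add 256 to both sides: x^2 - 32x + 256 = 81
(x - 16)^2 = 81
x - 16 = ±9
x = 16 + 9 = 25 or x = 16 - 9 = 7

x = 7, x = 25


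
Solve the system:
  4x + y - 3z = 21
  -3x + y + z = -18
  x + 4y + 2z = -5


Using Cramer's rule. Expand each determinant along the first row.
D  = 4*[1*2 - 1*4] - 1*[(-3)*2 - 1*1] + (-3)*[(-3)*4 - 1*1]
  = 4*(-2) - 1*(-7) + (-3)*(-13) = 38
Dx = 21*[1*2 - 1*4] - 1*[(-18)*2 - 1*(-5)] + (-3)*[(-18)*4 - 1*(-5)]
  = 21*(-2) - 1*(-31) + (-3)*(-67) = 190
Dy = 4*[(-18)*2 - 1*(-5)] - 21*[(-3)*2 - 1*1] + (-3)*[(-3)*(-5) - (-18)*1]
  = 4*(-31) - 21*(-7) + (-3)*(33) = -76
Dz = 4*[1*(-5) - (-18)*4] - 1*[(-3)*(-5) - (-18)*1] + 21*[(-3)*4 - 1*1]
  = 4*(67) - 1*(33) + 21*(-13) = -38
x = Dx/D = 190/38 = 5, y = Dy/D = -76/38 = -2, z = Dz/D = -38/38 = -1
Check eq1: (4)(5) + (1)(-2) + (-3)(-1) = 21 = 21 ✓
Check eq2: (-3)(5) + (1)(-2) + (1)(-1) = -18 = -18 ✓
Check eq3: (1)(5) + (4)(-2) + (2)(-1) = -5 = -5 ✓

x = 5, y = -2, z = -1


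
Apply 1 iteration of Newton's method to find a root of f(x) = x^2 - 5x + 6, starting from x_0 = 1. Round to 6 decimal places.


Newton's method: x_(n+1) = x_n - f(x_n)/f'(x_n)
f(x) = x^2 - 5x + 6
f'(x) = 2x - 5

Iteration 1:
  f(1.000000) = 2.000000
  f'(1.000000) = -3.000000
  x_1 = 1.000000 - (2.000000)/(-3.000000) = 1.666667

x_1 = 1.666667


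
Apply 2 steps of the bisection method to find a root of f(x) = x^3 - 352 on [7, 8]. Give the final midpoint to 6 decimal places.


f(x) = x^3 - 352
f(7) = -9 < 0
f(8) = 160 > 0

Step 1: midpoint = (7.000000 + 8.000000)/2 = 7.500000
  f(7.500000) = 69.875000
  f(mid) > 0, so root is in [7.000000, 7.500000]

Step 2: midpoint = (7.000000 + 7.500000)/2 = 7.250000
  f(7.250000) = 29.078125
  f(mid) > 0, so root is in [7.000000, 7.250000]

midpoint = 7.250000


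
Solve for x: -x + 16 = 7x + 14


Starting with: -x + 16 = 7x + 14
Move all x terms to left: (-1 - 7)x = 14 - 16
Simplify: -8x = -2
Divide both sides by -8: x = 1/4

x = 1/4


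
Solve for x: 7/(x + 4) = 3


Multiply both sides by (x + 4): 7 = 3(x + 4)
Distribute: 7 = 3x + 12
3x = 7 - 12 = -5
x = -5/3

x = -5/3


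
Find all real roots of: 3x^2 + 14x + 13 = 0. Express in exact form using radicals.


Using the quadratic formula: x = (-b ± sqrt(b^2 - 4ac)) / (2a)
Here a = 3, b = 14, c = 13
Discriminant = b^2 - 4ac = 14^2 - 4(3)(13) = 196 - 156 = 40
Since discriminant = 40 > 0, there are two real roots.
x = (-14 ± 2*sqrt(10)) / 6
Simplifying: x = (-7 ± sqrt(10)) / 3
Numerically: x ≈ -1.2792 or x ≈ -3.3874

x = (-7 + sqrt(10)) / 3 or x = (-7 - sqrt(10)) / 3


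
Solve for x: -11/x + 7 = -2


Subtract 7 from both sides: -11/x = -9
Multiply both sides by x: -11 = -9 * x
Divide by -9: x = 11/9

x = 11/9


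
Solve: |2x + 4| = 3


An absolute value equation |expr| = 3 gives two cases:
Case 1: 2x + 4 = 3
  2x = -1, so x = -1/2
Case 2: 2x + 4 = -3
  2x = -7, so x = -7/2

x = -7/2, x = -1/2


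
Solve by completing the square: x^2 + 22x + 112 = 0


Start: x^2 + 22x + 112 = 0
Move constant: x^2 + 22x = -112
Half of 22 is 11, squared is 121
Add 121 to both sides: x^2 + 22x + 121 = 9
(x + 11)^2 = 9
x + 11 = ±3
x = -11 + 3 = -8 or x = -11 - 3 = -14

x = -14, x = -8


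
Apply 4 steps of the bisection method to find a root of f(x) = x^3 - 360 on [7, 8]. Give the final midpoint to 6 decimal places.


f(x) = x^3 - 360
f(7) = -17 < 0
f(8) = 152 > 0

Step 1: midpoint = (7.000000 + 8.000000)/2 = 7.500000
  f(7.500000) = 61.875000
  f(mid) > 0, so root is in [7.000000, 7.500000]

Step 2: midpoint = (7.000000 + 7.500000)/2 = 7.250000
  f(7.250000) = 21.078125
  f(mid) > 0, so root is in [7.000000, 7.250000]

Step 3: midpoint = (7.000000 + 7.250000)/2 = 7.125000
  f(7.125000) = 1.705078
  f(mid) > 0, so root is in [7.000000, 7.125000]

Step 4: midpoint = (7.000000 + 7.125000)/2 = 7.062500
  f(7.062500) = -7.730225
  f(mid) < 0, so root is in [7.062500, 7.125000]

midpoint = 7.062500


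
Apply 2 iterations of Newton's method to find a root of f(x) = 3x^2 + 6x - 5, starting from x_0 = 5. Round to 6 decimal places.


Newton's method: x_(n+1) = x_n - f(x_n)/f'(x_n)
f(x) = 3x^2 + 6x - 5
f'(x) = 6x + 6

Iteration 1:
  f(5.000000) = 100.000000
  f'(5.000000) = 36.000000
  x_1 = 5.000000 - (100.000000)/(36.000000) = 2.222222

Iteration 2:
  f(2.222222) = 23.148148
  f'(2.222222) = 19.333333
  x_2 = 2.222222 - (23.148148)/(19.333333) = 1.024904

x_2 = 1.024904
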